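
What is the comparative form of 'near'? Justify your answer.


Apply comparative formation (add -er): 'near' -> 'nearer'.

nearer


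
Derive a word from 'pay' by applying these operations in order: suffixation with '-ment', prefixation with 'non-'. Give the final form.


Step 1: Add suffix '-ment' to 'pay' = 'payment'
Step 2: Add prefix 'non-' to 'payment' = 'nonpayment'

nonpayment


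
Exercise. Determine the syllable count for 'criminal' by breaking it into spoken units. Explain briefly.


Break 'criminal' into syllables: crim-i-nal -> crim | i | nal = 3 syllables

3 syllables


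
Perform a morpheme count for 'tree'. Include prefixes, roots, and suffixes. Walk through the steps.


Decomposition: tree (free morpheme) = 1 morpheme(s)

1 morphemes


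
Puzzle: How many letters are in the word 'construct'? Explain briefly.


Spell out 'construct' and number each letter: c(1), o(2), n(3), s(4), t(5), r(6), u(7), c(8), t(9). Total: 9 letters.

9


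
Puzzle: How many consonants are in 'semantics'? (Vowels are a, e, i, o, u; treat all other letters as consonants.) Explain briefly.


Consonants in 'semantics': s, m, n, t, c, s = 6 consonants.

6


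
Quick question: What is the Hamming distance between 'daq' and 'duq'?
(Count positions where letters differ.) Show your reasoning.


Alignment:
Position 1: 'd' vs 'd' = match
Position 2: 'a' vs 'u' = DIFFER
Position 3: 'q' vs 'q' = match
Total differences: 1

1


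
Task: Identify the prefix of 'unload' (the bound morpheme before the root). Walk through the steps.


The word 'unload' = 'un' (prefix) + 'load' (root). The prefix is 'un'.

un


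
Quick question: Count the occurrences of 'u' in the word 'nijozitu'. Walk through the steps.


Letter 'u' in 'nijozitu': found at position(s) 8 = 1 occurrence(s).

1


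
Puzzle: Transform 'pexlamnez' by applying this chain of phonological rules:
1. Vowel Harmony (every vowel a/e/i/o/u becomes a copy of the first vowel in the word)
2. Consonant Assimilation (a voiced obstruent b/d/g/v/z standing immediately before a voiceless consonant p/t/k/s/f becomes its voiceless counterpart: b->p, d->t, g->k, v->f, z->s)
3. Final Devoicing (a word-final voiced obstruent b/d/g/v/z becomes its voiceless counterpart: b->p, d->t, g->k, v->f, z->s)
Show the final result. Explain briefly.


Starting form: 'pexlamnez'
Rule 1: Vowel Harmony: all vowels become 'e' (matching first vowel). 'pexlamnez' -> 'pexlemnez'
Rule 2: Consonant Assimilation: no voiced obstruent (b/d/g/v/z) stands immediately before a voiceless consonant (p/t/k/s/f). No change.
Rule 3: Final Devoicing: word-final voiced obstruent 'z' becomes voiceless 's'. 'pexlemnez' -> 'pexlemnes'
Final form: 'pexlemnes'

pexlemnes


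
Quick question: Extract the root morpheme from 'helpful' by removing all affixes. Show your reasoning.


Remove suffix '-ful' from 'helpful' to get root 'help'.

help


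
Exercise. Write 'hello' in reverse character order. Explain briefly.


Reverse 'hello' character by character: 'olleh'.

olleh


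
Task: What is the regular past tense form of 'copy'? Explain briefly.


Apply rule: Change -y to -ied. 'copy' becomes 'copied'.

copied


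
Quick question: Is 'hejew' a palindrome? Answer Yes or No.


Forward: 'hejew'
Reversed: 'wejeh'
They differ.

No


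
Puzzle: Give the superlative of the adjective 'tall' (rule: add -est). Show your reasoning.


Apply superlative formation (add -est): 'tall' -> 'tallest'.

tallest


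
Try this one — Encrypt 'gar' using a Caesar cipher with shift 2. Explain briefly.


Shift each letter by 2: g -> i, a -> c, r -> t. Result: 'ict'.

ict


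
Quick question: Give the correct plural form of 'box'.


Apply rule: Add -es (sibilant/fricative ending). 'box' becomes 'boxes'.

boxes


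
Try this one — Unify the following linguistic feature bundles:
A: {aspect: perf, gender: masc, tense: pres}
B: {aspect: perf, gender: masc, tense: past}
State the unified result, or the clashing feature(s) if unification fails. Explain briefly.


Compare features:
aspect: A=perf vs B=perf -> unified: perf
gender: A=masc vs B=masc -> unified: masc
tense: A=pres vs B=past -> CLASH
Clash detected on feature 'tense' (pres vs past); unification fails.

CLASH on 'tense' (pres vs past)


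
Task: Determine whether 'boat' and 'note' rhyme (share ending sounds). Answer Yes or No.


Rime (stressed vowel + following sounds) of 'boat': -oat = /oʊt/
Rime of 'note': -ote = /oʊt/
/oʊt/ and /oʊt/ are the same ending sound, so the words rhyme.

Yes


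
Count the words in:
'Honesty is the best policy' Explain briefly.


Split into words: Honesty | is | the | best | policy = 5 words.

5


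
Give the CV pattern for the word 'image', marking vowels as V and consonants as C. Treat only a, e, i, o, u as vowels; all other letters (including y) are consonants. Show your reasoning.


Letter mapping: i = V, m = C, a = V, g = C, e = V.

VCVCV


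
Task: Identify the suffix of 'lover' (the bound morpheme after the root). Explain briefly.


The word 'lover' = 'love' (root) + '-er' (suffix). The suffix is '-er'.

er


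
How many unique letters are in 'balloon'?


Unique letters in 'balloon': {a, b, l, n, o} = 5 distinct letters.

5


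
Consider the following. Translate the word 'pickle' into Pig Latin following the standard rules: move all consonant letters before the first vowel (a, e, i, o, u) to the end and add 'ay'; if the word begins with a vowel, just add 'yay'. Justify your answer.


'pickle': move consonant cluster 'p' to end and add 'ay': 'icklepay'.

icklepay


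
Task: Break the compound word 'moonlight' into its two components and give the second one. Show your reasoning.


Split 'moonlight' into 'moon' + 'light'. The second part is 'light'.

light


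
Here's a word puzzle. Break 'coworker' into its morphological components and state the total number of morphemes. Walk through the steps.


Step 1: Identify prefix: 'co' (meaning: together)
Step 2: Identify root: 'work'
Step 3: Identify suffix(es): 'er'
Decomposition: co- (prefix: together) + work (root) + -er (suffix: one who)
Total morphemes: 3

3 morphemes (co- (prefix: together) + work (root) + -er (suffix: one who))


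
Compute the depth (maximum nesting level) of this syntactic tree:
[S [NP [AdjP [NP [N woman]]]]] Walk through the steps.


Count bracket nesting levels:
'[' at pos 0: depth = 1
'[' at pos 3: depth = 2
'[' at pos 7: depth = 3
'[' at pos 13: depth = 4
'[' at pos 17: depth = 5
Maximum depth reached: 5

5


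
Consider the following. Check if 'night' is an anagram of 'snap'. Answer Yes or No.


Sorted letters of 'night': 'ghint'
Sorted letters of 'snap': 'anps'
They do not match.

No


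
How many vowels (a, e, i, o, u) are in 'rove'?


Vowels in 'rove': o, e = 2 vowels.

2


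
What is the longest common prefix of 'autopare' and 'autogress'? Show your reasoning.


Compare from the start: 4 characters match: 'auto'. Mismatch at position 5: 'p' vs 'g'.

auto


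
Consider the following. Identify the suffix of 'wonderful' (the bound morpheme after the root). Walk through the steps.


The word 'wonderful' = 'wonder' (root) + '-ful' (suffix). The suffix is '-ful'.

ful


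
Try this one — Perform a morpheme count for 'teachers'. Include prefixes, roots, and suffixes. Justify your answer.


Decomposition: teach (root) + -er (suffix) + -s (plural) = 3 morpheme(s)

3 morphemes


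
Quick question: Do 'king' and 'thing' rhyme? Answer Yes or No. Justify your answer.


Rime (stressed vowel + following sounds) of 'king': -ing = /ɪŋ/
Rime of 'thing': -ing = /ɪŋ/
/ɪŋ/ and /ɪŋ/ are the same ending sound, so the words rhyme.

Yes


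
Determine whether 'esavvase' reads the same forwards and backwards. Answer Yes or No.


Forward: 'esavvase'
Reversed: 'esavvase'
They are identical.

Yes


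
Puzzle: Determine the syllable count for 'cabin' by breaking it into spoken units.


Break 'cabin' into syllables: cab-in -> cab | in = 2 syllables

2 syllables


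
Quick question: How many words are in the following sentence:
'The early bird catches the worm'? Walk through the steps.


Split into words: The | early | bird | catches | the | worm = 6 words.

6


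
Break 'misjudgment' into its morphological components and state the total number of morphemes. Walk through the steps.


Step 1: Identify prefix: 'mis' (meaning: wrongly)
Step 2: Identify root: 'judge'
Step 3: Identify suffix(es): 'ment'
Decomposition: mis- (prefix: wrongly) + judge (root) + -ment (suffix: action/result)
Total morphemes: 3

3 morphemes (mis- (prefix: wrongly) + judge (root) + -ment (suffix: action/result))


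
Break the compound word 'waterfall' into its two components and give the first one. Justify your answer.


Split 'waterfall' into 'water' + 'fall'. The first part is 'water'.

water


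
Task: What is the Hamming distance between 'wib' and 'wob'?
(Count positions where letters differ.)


Alignment:
Position 1: 'w' vs 'w' = match
Position 2: 'i' vs 'o' = DIFFER
Position 3: 'b' vs 'b' = match
Total differences: 1

1


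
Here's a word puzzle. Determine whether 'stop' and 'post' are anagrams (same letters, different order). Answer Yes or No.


Sorted letters of 'stop': 'opst'
Sorted letters of 'post': 'opst'
They match.

Yes


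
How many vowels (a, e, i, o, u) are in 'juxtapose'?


Vowels in 'juxtapose': u, a, o, e = 4 vowels.

4


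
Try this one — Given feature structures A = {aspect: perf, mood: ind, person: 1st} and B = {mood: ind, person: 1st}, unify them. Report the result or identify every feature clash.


Compare features:
aspect: A=perf vs B=_ -> unified: perf
mood: A=ind vs B=ind -> unified: ind
person: A=1st vs B=1st -> unified: 1st
No clashes found.

Unified: {aspect: perf, mood: ind, person: 1st}


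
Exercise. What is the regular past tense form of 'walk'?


Apply rule: Add -ed. 'walk' becomes 'walked'.

walked


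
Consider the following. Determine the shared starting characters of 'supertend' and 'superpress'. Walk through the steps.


Compare from the start: 5 characters match: 'super'. Mismatch at position 6: 't' vs 'p'.

super


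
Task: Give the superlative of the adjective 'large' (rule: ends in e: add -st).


Apply superlative formation (ends in e: add -st): 'large' -> 'largest'.

largest


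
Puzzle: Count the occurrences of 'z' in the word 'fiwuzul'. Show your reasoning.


Letter 'z' in 'fiwuzul': found at position(s) 5 = 1 occurrence(s).

1


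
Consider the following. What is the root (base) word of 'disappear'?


Remove prefix 'dis' from 'disappear' to get root 'appear'.

appear


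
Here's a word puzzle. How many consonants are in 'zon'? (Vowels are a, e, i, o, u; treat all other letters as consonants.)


Consonants in 'zon': z, n = 2 consonants.

2


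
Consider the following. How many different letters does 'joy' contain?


Unique letters in 'joy': {j, o, y} = 3 distinct letters.

3


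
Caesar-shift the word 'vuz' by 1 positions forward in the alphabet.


Shift each letter by 1: v -> w, u -> v, z -> a. Result: 'wva'.

wva


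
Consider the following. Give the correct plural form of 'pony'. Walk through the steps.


Apply rule: Change -y to -ies (consonant + y). 'pony' becomes 'ponies'.

ponies


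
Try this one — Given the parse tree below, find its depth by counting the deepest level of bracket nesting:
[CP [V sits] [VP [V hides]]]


Count bracket nesting levels:
'[' at pos 0: depth = 1
'[' at pos 4: depth = 2
'[' at pos 13: depth = 2
'[' at pos 17: depth = 3
Maximum depth reached: 3

3


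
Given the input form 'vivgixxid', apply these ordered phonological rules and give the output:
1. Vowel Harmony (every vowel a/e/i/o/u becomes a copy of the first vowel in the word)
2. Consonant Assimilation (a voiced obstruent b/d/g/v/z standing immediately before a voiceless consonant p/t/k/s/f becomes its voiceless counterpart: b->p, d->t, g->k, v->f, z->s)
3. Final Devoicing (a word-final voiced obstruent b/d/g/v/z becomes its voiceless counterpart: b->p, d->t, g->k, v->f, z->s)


Starting form: 'vivgixxid'
Rule 1: Vowel Harmony: all vowels already match. No change.
Rule 2: Consonant Assimilation: no voiced obstruent (b/d/g/v/z) stands immediately before a voiceless consonant (p/t/k/s/f). No change.
Rule 3: Final Devoicing: word-final voiced obstruent 'd' becomes voiceless 't'. 'vivgixxid' -> 'vivgixxit'
Final form: 'vivgixxit'

vivgixxit


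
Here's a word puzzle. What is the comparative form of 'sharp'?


Apply comparative formation (add -er): 'sharp' -> 'sharper'.

sharper


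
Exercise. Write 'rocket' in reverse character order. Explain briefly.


Reverse 'rocket' character by character: 'tekcor'.

tekcor


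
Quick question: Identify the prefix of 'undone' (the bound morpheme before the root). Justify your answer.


The word 'undone' = 'un' (prefix) + 'done' (root). The prefix is 'un'.

un


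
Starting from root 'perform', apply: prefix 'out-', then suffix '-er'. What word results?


Step 1: Add prefix 'out-' to 'perform' = 'outperform'
Step 2: Add suffix '-er' to 'outperform' = 'outperformer'

outperformer


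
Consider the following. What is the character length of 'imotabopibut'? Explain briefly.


Spell out 'imotabopibut' and number each letter: i(1), m(2), o(3), t(4), a(5), b(6), o(7), p(8), i(9), b(10), u(11), t(12). Total: 12 letters.

12


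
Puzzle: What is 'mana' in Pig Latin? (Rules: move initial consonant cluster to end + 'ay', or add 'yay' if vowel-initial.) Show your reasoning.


'mana': move consonant cluster 'm' to end and add 'ay': 'anamay'.

anamay


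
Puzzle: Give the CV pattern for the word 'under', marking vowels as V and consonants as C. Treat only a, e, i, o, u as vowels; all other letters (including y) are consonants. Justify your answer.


Letter mapping: u = V, n = C, d = C, e = V, r = C.

VCCVC


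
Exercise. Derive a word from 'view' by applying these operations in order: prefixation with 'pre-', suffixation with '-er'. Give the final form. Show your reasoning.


Step 1: Add prefix 'pre-' to 'view' = 'preview'
Step 2: Add suffix '-er' to 'preview' = 'previewer'

previewer


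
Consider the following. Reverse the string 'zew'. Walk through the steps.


Reverse 'zew' character by character: 'wez'.

wez


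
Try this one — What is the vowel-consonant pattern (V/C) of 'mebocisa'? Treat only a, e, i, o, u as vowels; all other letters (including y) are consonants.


Letter mapping: m = C, e = V, b = C, o = V, c = C, i = V, s = C, a = V.

CVCVCVCV


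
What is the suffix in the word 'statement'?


The word 'statement' = 'state' (root) + '-ment' (suffix). The suffix is '-ment'.

ment


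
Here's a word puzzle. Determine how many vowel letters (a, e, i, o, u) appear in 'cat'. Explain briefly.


Vowels in 'cat': a = 1 vowels.

1


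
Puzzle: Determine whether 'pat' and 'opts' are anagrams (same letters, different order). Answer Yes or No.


Sorted letters of 'pat': 'apt'
Sorted letters of 'opts': 'opst'
They do not match.

No


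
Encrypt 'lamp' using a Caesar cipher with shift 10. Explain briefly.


Shift each letter by 10: l -> v, a -> k, m -> w, p -> z. Result: 'vkwz'.

vkwz


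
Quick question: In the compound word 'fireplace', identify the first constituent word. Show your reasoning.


Split 'fireplace' into 'fire' + 'place'. The first part is 'fire'.

fire


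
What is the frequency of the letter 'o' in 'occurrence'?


Letter 'o' in 'occurrence': found at position(s) 1 = 1 occurrence(s).

1


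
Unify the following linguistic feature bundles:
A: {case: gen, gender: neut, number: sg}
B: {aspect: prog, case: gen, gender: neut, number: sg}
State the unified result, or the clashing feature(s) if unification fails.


Compare features:
aspect: A=_ vs B=prog -> unified: prog
case: A=gen vs B=gen -> unified: gen
gender: A=neut vs B=neut -> unified: neut
number: A=sg vs B=sg -> unified: sg
No clashes found.

Unified: {aspect: prog, case: gen, gender: neut, number: sg}


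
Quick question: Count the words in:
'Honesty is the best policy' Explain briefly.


Split into words: Honesty | is | the | best | policy = 5 words.

5


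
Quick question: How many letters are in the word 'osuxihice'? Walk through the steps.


Spell out 'osuxihice' and number each letter: o(1), s(2), u(3), x(4), i(5), h(6), i(7), c(8), e(9). Total: 9 letters.

9


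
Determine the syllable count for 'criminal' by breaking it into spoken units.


Break 'criminal' into syllables: crim-i-nal -> crim | i | nal = 3 syllables

3 syllables


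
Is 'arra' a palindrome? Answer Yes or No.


Forward: 'arra'
Reversed: 'arra'
They are identical.

Yes


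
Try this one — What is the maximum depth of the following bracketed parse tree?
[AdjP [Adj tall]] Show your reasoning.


Count bracket nesting levels:
'[' at pos 0: depth = 1
'[' at pos 6: depth = 2
Maximum depth reached: 2

2


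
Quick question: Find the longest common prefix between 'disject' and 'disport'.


Compare from the start: 3 characters match: 'dis'. Mismatch at position 4: 'j' vs 'p'.

dis


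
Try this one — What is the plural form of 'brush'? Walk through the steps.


Apply rule: Add -es (sibilant/fricative ending). 'brush' becomes 'brushes'.

brushes


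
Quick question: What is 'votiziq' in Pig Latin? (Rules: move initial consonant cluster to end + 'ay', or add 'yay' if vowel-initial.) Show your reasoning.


'votiziq': move consonant cluster 'v' to end and add 'ay': 'otiziqvay'.

otiziqvay


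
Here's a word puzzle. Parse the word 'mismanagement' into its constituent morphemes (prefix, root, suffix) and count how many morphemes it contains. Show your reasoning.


Step 1: Identify prefix: 'mis' (meaning: wrongly)
Step 2: Identify root: 'manage'
Step 3: Identify suffix(es): 'ment'
Decomposition: mis- (prefix: wrongly) + manage (root) + -ment (suffix: action/result)
Total morphemes: 3

3 morphemes (mis- (prefix: wrongly) + manage (root) + -ment (suffix: action/result))


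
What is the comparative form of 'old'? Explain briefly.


Apply comparative formation (add -er): 'old' -> 'older'.

older


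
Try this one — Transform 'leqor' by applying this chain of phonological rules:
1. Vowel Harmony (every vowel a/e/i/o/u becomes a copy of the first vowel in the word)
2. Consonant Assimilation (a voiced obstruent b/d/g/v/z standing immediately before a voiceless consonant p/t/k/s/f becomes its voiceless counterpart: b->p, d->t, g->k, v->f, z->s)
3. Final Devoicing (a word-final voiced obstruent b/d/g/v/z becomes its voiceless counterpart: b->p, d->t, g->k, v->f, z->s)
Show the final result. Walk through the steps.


Starting form: 'leqor'
Rule 1: Vowel Harmony: all vowels become 'e' (matching first vowel). 'leqor' -> 'leqer'
Rule 2: Consonant Assimilation: no voiced obstruent (b/d/g/v/z) stands immediately before a voiceless consonant (p/t/k/s/f). No change.
Rule 3: Final Devoicing: final consonant 'r' is not one of the voiced obstruents b/d/g/v/z. No change.
Final form: 'leqer'

leqer


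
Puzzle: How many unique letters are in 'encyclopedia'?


Unique letters in 'encyclopedia': {a, c, d, e, i, l, n, o, p, y} = 10 distinct letters.

10


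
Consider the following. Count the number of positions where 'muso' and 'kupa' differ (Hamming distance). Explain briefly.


Alignment:
Position 1: 'm' vs 'k' = DIFFER
Position 2: 'u' vs 'u' = match
Position 3: 's' vs 'p' = DIFFER
Position 4: 'o' vs 'a' = DIFFER
Total differences: 3

3


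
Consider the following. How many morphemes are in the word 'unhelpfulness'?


Decomposition: un- (prefix) + help (root) + -ful (suffix) + -ness (suffix) = 4 morpheme(s)

4 morphemes


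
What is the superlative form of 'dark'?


Apply superlative formation (add -est): 'dark' -> 'darkest'.

darkest


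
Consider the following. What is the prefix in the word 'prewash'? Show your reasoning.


The word 'prewash' = 'pre' (prefix) + 'wash' (root). The prefix is 'pre'.

pre


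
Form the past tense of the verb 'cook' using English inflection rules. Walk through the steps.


Apply rule: Add -ed. 'cook' becomes 'cooked'.

cooked


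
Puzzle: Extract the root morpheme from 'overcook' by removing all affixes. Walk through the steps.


Remove prefix 'over' from 'overcook' to get root 'cook'.

cook


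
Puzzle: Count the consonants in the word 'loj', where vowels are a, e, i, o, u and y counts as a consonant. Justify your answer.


Consonants in 'loj': l, j = 2 consonants.

2


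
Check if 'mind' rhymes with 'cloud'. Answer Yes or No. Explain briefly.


Rime (stressed vowel + following sounds) of 'mind': -ind = /aɪnd/
Rime of 'cloud': -oud = /aʊd/
/aɪnd/ and /aʊd/ are different ending sounds, so the words do not rhyme.

No


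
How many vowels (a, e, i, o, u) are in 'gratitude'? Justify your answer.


Vowels in 'gratitude': a, i, u, e = 4 vowels.

4


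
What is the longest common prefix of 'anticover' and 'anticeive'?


Compare from the start: 5 characters match: 'antic'. Mismatch at position 6: 'o' vs 'e'.

antic


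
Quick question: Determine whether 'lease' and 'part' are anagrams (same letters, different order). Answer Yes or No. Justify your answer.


Sorted letters of 'lease': 'aeels'
Sorted letters of 'part': 'aprt'
They do not match.

No


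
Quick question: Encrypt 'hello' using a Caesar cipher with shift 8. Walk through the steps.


Shift each letter by 8: h -> p, e -> m, l -> t, l -> t, o -> w. Result: 'pmttw'.

pmttw


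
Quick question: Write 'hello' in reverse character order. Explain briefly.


Reverse 'hello' character by character: 'olleh'.

olleh


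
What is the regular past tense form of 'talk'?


Apply rule: Add -ed. 'talk' becomes 'talked'.

talked


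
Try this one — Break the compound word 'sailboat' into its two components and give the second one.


Split 'sailboat' into 'sail' + 'boat'. The second part is 'boat'.

boat


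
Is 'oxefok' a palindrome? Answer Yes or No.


Forward: 'oxefok'
Reversed: 'kofexo'
They differ.

No


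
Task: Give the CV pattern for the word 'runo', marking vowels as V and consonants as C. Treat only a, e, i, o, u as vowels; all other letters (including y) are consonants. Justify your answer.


Letter mapping: r = C, u = V, n = C, o = V.

CVCV


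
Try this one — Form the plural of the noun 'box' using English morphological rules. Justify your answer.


Apply rule: Add -es (sibilant/fricative ending). 'box' becomes 'boxes'.

boxes


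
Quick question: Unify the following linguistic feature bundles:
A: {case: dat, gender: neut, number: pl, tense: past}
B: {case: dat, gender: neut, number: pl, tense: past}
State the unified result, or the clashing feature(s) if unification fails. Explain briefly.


Compare features:
case: A=dat vs B=dat -> unified: dat
gender: A=neut vs B=neut -> unified: neut
number: A=pl vs B=pl -> unified: pl
tense: A=past vs B=past -> unified: past
No clashes found.

Unified: {case: dat, gender: neut, number: pl, tense: past}


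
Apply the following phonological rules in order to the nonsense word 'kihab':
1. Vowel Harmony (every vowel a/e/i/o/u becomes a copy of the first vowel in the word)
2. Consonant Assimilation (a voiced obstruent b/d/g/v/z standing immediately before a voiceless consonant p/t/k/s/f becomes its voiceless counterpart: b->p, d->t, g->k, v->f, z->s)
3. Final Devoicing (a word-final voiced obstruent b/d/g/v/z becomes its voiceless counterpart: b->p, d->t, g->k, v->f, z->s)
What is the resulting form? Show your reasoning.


Starting form: 'kihab'
Rule 1: Vowel Harmony: all vowels become 'i' (matching first vowel). 'kihab' -> 'kihib'
Rule 2: Consonant Assimilation: no voiced obstruent (b/d/g/v/z) stands immediately before a voiceless consonant (p/t/k/s/f). No change.
Rule 3: Final Devoicing: word-final voiced obstruent 'b' becomes voiceless 'p'. 'kihib' -> 'kihip'
Final form: 'kihip'

kihip


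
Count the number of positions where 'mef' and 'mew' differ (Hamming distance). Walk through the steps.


Alignment:
Position 1: 'm' vs 'm' = match
Position 2: 'e' vs 'e' = match
Position 3: 'f' vs 'w' = DIFFER
Total differences: 1

1


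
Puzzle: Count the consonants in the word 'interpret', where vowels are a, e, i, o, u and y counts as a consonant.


Consonants in 'interpret': n, t, r, p, r, t = 6 consonants.

6


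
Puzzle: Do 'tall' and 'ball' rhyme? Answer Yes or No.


Rime (stressed vowel + following sounds) of 'tall': -all = /ɔːl/
Rime of 'ball': -all = /ɔːl/
/ɔːl/ and /ɔːl/ are the same ending sound, so the words rhyme.

Yes


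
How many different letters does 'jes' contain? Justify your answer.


Unique letters in 'jes': {e, j, s} = 3 distinct letters.

3


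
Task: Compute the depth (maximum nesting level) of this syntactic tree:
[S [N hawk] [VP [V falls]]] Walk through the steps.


Count bracket nesting levels:
'[' at pos 0: depth = 1
'[' at pos 3: depth = 2
'[' at pos 12: depth = 2
'[' at pos 16: depth = 3
Maximum depth reached: 3

3


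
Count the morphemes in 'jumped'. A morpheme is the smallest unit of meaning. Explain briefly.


Decomposition: jump (root) + -ed (suffix) = 2 morpheme(s)

2 morphemes


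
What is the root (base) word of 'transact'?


Remove prefix 'trans' from 'transact' to get root 'act'.

act


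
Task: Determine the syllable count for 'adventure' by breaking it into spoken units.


Break 'adventure' into syllables: ad-ven-ture -> ad | ven | ture = 3 syllables

3 syllables


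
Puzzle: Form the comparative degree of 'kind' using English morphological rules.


Apply comparative formation (add -er): 'kind' -> 'kinder'.

kinder


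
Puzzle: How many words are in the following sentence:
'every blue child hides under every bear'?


Split into words: every | blue | child | hides | under | every | bear = 7 words.

7


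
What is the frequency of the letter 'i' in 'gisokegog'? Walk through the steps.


Letter 'i' in 'gisokegog': found at position(s) 2 = 1 occurrence(s).

1


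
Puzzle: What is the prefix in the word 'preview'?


The word 'preview' = 'pre' (prefix) + 'view' (root). The prefix is 'pre'.

pre


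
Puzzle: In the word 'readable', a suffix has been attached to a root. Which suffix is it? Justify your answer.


The word 'readable' = 'read' (root) + '-able' (suffix). The suffix is '-able'.

able


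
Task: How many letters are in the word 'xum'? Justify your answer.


Spell out 'xum' and number each letter: x(1), u(2), m(3). Total: 3 letters.

3


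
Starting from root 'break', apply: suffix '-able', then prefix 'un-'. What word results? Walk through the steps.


Step 1: Add suffix '-able' to 'break' = 'breakable'
Step 2: Add prefix 'un-' to 'breakable' = 'unbreakable'

unbreakable


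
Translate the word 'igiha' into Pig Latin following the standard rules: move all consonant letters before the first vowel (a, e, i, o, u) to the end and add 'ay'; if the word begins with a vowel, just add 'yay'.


'igiha' starts with a vowel, so add 'yay': 'igihayay'.

igihayay


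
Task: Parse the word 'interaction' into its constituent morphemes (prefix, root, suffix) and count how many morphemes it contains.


Step 1: Identify prefix: 'inter' (meaning: between)
Step 2: Identify root: 'act'
Step 3: Identify suffix(es): 'ion'
Decomposition: inter- (prefix: between) + act (root) + -ion (suffix: act of)
Total morphemes: 3

3 morphemes (inter- (prefix: between) + act (root) + -ion (suffix: act of))


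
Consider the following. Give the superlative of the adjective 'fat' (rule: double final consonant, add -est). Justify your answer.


Apply superlative formation (double final consonant, add -est): 'fat' -> 'fattest'.

fattest


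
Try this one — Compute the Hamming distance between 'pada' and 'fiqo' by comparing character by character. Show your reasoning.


Alignment:
Position 1: 'p' vs 'f' = DIFFER
Position 2: 'a' vs 'i' = DIFFER
Position 3: 'd' vs 'q' = DIFFER
Position 4: 'a' vs 'o' = DIFFER
Total differences: 4

4


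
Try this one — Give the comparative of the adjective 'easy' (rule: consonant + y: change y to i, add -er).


Apply comparative formation (consonant + y: change y to i, add -er): 'easy' -> 'easier'.

easier


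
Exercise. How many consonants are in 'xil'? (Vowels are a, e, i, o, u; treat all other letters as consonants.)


Consonants in 'xil': x, l = 2 consonants.

2


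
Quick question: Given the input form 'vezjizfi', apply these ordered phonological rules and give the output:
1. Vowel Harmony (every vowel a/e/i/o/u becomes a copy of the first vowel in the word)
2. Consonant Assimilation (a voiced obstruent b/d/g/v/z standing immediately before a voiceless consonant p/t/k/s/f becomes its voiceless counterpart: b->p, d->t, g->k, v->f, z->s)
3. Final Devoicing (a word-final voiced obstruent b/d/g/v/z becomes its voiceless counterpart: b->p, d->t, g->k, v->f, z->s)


Starting form: 'vezjizfi'
Rule 1: Vowel Harmony: all vowels become 'e' (matching first vowel). 'vezjizfi' -> 'vezjezfe'
Rule 2: Consonant Assimilation: voiced obstruent before voiceless consonant becomes voiceless ('zf' -> 'sf'). 'vezjezfe' -> 'vezjesfe'
Rule 3: Final Devoicing: the word ends in the vowel 'e', not a consonant. No change.
Final form: 'vezjesfe'

vezjesfe


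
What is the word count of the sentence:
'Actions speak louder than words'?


Split into words: Actions | speak | louder | than | words = 5 words.

5


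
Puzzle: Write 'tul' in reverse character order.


Reverse 'tul' character by character: 'lut'.

lut


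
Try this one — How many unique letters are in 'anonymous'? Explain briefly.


Unique letters in 'anonymous': {a, m, n, o, s, u, y} = 7 distinct letters.

7


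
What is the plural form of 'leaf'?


Apply rule: Change -f to -ves. 'leaf' becomes 'leaves'.

leaves


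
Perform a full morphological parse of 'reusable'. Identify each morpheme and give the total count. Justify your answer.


Step 1: Identify prefix: 're' (meaning: again)
Step 2: Identify root: 'use'
Step 3: Identify suffix(es): 'able'
Decomposition: re- (prefix: again) + use (root) + -able (suffix: capable of)
Total morphemes: 3

3 morphemes (re- (prefix: again) + use (root) + -able (suffix: capable of))


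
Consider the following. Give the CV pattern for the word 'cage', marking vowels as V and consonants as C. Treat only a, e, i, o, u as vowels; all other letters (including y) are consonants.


Letter mapping: c = C, a = V, g = C, e = V.

CVCV


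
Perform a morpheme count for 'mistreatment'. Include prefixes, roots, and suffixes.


Decomposition: mis- (prefix) + treat (root) + -ment (suffix) = 3 morpheme(s)

3 morphemes


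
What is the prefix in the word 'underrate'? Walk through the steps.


The word 'underrate' = 'under' (prefix) + 'rate' (root). The prefix is 'under'.

under


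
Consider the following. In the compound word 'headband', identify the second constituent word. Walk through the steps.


Split 'headband' into 'head' + 'band'. The second part is 'band'.

band


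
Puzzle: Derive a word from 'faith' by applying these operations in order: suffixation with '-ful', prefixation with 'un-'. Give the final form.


Step 1: Add suffix '-ful' to 'faith' = 'faithful'
Step 2: Add prefix 'un-' to 'faithful' = 'unfaithful'

unfaithful


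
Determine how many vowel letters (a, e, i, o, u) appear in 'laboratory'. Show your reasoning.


Vowels in 'laboratory': a, o, a, o = 4 vowels.

4


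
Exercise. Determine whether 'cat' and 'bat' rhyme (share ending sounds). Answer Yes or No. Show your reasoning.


Rime (stressed vowel + following sounds) of 'cat': -at = /æt/
Rime of 'bat': -at = /æt/
/æt/ and /æt/ are the same ending sound, so the words rhyme.

Yes


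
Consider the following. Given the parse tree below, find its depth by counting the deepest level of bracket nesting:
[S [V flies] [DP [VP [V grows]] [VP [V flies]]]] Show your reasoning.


Count bracket nesting levels:
'[' at pos 0: depth = 1
'[' at pos 3: depth = 2
'[' at pos 13: depth = 2
'[' at pos 17: depth = 3
'[' at pos 21: depth = 4
'[' at pos 32: depth = 3
'[' at pos 36: depth = 4
Maximum depth reached: 4

4


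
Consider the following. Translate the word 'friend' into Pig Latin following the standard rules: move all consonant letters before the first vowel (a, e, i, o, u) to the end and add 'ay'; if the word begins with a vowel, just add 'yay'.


'friend': move consonant cluster 'fr' to end and add 'ay': 'iendfray'.

iendfray


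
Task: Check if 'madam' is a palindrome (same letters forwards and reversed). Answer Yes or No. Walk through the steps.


Forward: 'madam'
Reversed: 'madam'
They are identical.

Yes


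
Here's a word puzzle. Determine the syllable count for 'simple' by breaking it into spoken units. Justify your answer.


Break 'simple' into syllables: sim-ple -> sim | ple = 2 syllables

2 syllables


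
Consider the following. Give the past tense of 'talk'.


Apply rule: Add -ed. 'talk' becomes 'talked'.

talked


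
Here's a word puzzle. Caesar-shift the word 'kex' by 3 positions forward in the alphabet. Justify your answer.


Shift each letter by 3: k -> n, e -> h, x -> a. Result: 'nha'.

nha


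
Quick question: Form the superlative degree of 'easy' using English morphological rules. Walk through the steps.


Apply superlative formation (consonant + y: change y to i, add -est): 'easy' -> 'easiest'.

easiest


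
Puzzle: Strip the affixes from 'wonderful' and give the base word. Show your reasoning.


Remove suffix '-ful' from 'wonderful' to get root 'wonder'.

wonder


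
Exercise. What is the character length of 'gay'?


Spell out 'gay' and number each letter: g(1), a(2), y(3). Total: 3 letters.

3


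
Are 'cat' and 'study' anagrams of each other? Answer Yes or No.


Sorted letters of 'cat': 'act'
Sorted letters of 'study': 'dstuy'
They do not match.

No


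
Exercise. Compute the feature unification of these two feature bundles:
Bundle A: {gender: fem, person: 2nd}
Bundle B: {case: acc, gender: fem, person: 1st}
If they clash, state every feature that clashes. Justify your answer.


Compare features:
case: A=_ vs B=acc -> unified: acc
gender: A=fem vs B=fem -> unified: fem
person: A=2nd vs B=1st -> CLASH
Clash detected on feature 'person' (2nd vs 1st); unification fails.

CLASH on 'person' (2nd vs 1st)


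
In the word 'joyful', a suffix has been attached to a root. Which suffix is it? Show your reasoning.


The word 'joyful' = 'joy' (root) + '-ful' (suffix). The suffix is '-ful'.

ful


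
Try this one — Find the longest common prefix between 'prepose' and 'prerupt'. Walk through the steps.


Compare from the start: 3 characters match: 'pre'. Mismatch at position 4: 'p' vs 'r'.

pre


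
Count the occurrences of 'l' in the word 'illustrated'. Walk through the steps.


Letter 'l' in 'illustrated': found at position(s) 2, 3 = 2 occurrence(s).

2


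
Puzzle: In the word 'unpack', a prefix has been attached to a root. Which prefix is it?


The word 'unpack' = 'un' (prefix) + 'pack' (root). The prefix is 'un'.

un


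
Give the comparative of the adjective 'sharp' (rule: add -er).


Apply comparative formation (add -er): 'sharp' -> 'sharper'.

sharper


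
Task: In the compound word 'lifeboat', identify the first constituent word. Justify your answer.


Split 'lifeboat' into 'life' + 'boat'. The first part is 'life'.

life


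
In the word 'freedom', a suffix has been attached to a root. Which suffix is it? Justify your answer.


The word 'freedom' = 'free' (root) + '-dom' (suffix). The suffix is '-dom'.

dom


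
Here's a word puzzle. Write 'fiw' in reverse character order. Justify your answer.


Reverse 'fiw' character by character: 'wif'.

wif


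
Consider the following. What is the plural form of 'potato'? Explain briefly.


Apply rule: Add -es (consonant + o). 'potato' becomes 'potatoes'.

potatoes


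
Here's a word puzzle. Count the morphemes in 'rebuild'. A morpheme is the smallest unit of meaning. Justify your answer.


Decomposition: re- (prefix) + build (root) = 2 morpheme(s)

2 morphemes


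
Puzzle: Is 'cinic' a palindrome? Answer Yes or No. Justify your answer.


Forward: 'cinic'
Reversed: 'cinic'
They are identical.

Yes


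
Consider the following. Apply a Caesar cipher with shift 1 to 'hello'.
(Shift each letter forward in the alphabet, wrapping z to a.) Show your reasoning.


Shift each letter by 1: h -> i, e -> f, l -> m, l -> m, o -> p. Result: 'ifmmp'.

ifmmp


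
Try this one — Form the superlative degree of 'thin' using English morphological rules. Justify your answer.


Apply superlative formation (double final consonant, add -est): 'thin' -> 'thinnest'.

thinnest


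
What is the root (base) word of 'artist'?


Remove suffix '-ist' from 'artist' to get root 'art'.

art


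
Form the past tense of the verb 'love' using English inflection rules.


Apply rule: Add -d (word ends in -e). 'love' becomes 'loved'.

loved


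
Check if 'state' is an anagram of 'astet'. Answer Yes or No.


Sorted letters of 'state': 'aestt'
Sorted letters of 'astet': 'aestt'
They match.

Yes


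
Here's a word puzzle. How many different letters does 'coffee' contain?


Unique letters in 'coffee': {c, e, f, o} = 4 distinct letters.

4


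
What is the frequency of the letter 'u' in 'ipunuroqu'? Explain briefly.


Letter 'u' in 'ipunuroqu': found at position(s) 3, 5, 9 = 3 occurrence(s).

3


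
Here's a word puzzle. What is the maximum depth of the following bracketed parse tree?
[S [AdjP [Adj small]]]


Count bracket nesting levels:
'[' at pos 0: depth = 1
'[' at pos 3: depth = 2
'[' at pos 9: depth = 3
Maximum depth reached: 3

3


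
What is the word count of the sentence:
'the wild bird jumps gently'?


Split into words: the | wild | bird | jumps | gently = 5 words.

5


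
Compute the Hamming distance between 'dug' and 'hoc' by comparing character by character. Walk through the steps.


Alignment:
Position 1: 'd' vs 'h' = DIFFER
Position 2: 'u' vs 'o' = DIFFER
Position 3: 'g' vs 'c' = DIFFER
Total differences: 3

3


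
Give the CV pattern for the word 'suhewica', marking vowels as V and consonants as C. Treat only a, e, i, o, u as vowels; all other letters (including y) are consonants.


Letter mapping: s = C, u = V, h = C, e = V, w = C, i = V, c = C, a = V.

CVCVCVCV


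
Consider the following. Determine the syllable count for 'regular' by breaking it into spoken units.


Break 'regular' into syllables: reg-u-lar -> reg | u | lar = 3 syllables

3 syllables


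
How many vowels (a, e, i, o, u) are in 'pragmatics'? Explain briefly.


Vowels in 'pragmatics': a, a, i = 3 vowels.

3


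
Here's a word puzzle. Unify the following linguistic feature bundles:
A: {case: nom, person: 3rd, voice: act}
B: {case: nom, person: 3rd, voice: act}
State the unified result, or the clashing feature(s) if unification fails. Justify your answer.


Compare features:
case: A=nom vs B=nom -> unified: nom
person: A=3rd vs B=3rd -> unified: 3rd
voice: A=act vs B=act -> unified: act
No clashes found.

Unified: {case: nom, person: 3rd, voice: act}


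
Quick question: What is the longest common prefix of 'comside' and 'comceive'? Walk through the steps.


Compare from the start: 3 characters match: 'com'. Mismatch at position 4: 's' vs 'c'.

com
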